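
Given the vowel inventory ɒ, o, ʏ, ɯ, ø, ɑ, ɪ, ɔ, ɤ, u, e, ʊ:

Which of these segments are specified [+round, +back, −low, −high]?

o, ɔ

The [+round] segments are /ɒ, o, ʏ, ø, ɔ, u, ʊ/.
Of those, [+back] gives /ɒ, o, ɔ, u, ʊ/.
Of those, [−low] gives /o, ɔ, u, ʊ/.
Within that set, [−high] leaves /o, ɔ/.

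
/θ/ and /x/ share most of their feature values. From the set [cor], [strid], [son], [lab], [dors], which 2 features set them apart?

/θ/ (voiceless dental fricative) and /x/ (voiceless velar fricative) agree on [−strident], [−sonorant], [−labial]. They differ on [coronal] (/θ/ [+], /x/ [−]), [dorsal] (/θ/ [−], /x/ [+]).

[coronal], [dorsal]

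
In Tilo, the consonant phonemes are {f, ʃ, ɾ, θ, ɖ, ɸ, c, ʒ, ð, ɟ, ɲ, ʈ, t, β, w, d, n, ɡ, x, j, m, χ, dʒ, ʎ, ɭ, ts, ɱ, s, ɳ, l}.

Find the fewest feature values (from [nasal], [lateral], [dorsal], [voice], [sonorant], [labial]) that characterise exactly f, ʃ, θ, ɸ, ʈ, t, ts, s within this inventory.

[−voice, −dorsal]

/f, ʃ, θ, ɸ, ʈ, t, ts, s/ are all [−voice], [−dorsal], and no other segment in the inventory matches both values. Dropping any one of them over-generates: [−dorsal] alone would also admit /ɾ, ɖ, ʒ, ð, …/; [−voice] alone would also admit /c, x, χ/. No other single listed feature picks out exactly this set either, so fewer than two features will not do.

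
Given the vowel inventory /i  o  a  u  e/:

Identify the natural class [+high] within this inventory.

The feature [high] marks segments produced with the tongue body raised. In this inventory /i, u/ have that property, so they are [+high]; /o, a, e/ are [-high].

i, u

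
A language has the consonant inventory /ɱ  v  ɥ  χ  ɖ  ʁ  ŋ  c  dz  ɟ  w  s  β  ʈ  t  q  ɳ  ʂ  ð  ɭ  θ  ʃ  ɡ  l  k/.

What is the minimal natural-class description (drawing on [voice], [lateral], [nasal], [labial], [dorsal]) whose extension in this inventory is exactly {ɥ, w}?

[+labial, +dorsal]

/ɥ, w/ are all [+labial], [+dorsal], and no other segment in the inventory matches both values. Dropping any one of them over-generates: [+dorsal] alone would also admit /χ, ʁ, ŋ, c, …/; [+labial] alone would also admit /ɱ, v, β/. No other single listed feature picks out exactly this set either, so fewer than two features will not do.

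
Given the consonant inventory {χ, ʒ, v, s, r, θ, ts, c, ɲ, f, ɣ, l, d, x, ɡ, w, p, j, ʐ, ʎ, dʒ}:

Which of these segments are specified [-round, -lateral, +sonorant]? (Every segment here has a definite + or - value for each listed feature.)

Checking each segment against [-round], [-lateral], [+sonorant]: /r/ (alveolar trill), /ɲ/ (palatal nasal), /j/ (palatal glide) satisfy every feature; every other segment in the inventory fails at least one.

r, ɲ, j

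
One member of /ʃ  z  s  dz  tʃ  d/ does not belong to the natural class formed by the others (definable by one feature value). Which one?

d

The remaining segments after removing /d/ share [+strident]; /d/ (voiced alveolar stop) is [−strident]. For every other candidate removal, the leftover set fails to share any single feature value that the removed segment lacks.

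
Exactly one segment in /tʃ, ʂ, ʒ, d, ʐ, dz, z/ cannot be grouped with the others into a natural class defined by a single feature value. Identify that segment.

d

The remaining segments after removing /d/ share [+strident]; /d/ (voiced alveolar stop) is [-strident]. For every other candidate removal, the leftover set fails to share any single feature value that the removed segment lacks.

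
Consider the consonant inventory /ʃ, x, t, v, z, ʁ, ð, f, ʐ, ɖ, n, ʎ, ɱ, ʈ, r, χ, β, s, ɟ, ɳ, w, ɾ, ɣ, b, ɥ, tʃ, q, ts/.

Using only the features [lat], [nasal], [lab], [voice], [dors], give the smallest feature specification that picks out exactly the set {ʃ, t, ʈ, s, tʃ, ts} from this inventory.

[−voice, −lab, −dors]

/ʃ, t, ʈ, s, tʃ, ts/ are all [−voice], [−labial], [−dorsal], and no other segment in the inventory matches all three values. Dropping any one of them over-generates: [−labial, −dorsal] alone would also admit /z, ð, ʐ, ɖ, …/; [−voice, −dorsal] alone would also admit /f/; [−voice, −labial] alone would also admit /x, χ, q/. No other combination of two listed features picks out exactly this set either, so fewer than three features will not do.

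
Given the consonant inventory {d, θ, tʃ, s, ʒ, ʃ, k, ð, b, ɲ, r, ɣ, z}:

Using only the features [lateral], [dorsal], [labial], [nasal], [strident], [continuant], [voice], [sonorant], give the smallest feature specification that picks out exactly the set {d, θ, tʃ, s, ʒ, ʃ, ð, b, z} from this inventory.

[−sonorant, −dorsal]

Every target segment is [−sonorant], [−dorsal]; each remaining inventory member fails at least one of these. Each conjunct is needed — [−dorsal] alone would also admit /r/; [−sonorant] alone would also admit /k, ɣ/ — and no other single listed feature has exactly this extension, so two is the minimum.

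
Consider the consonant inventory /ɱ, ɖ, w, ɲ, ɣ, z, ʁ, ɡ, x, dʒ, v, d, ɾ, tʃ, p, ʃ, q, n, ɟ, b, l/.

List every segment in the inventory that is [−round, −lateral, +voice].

Eliminate segments failing any feature: /w/ is [+round]; /x, tʃ, p, ʃ, q/ are [−voice]; /l/ is [+lateral]. The remaining /ɱ, ɖ, ɲ, ɣ, z, ʁ, ɡ, dʒ, v, d, ɾ, n, ɟ, b/ satisfy [−round], [−lateral], [+voice].

ɱ, ɖ, ɲ, ɣ, z, ʁ, ɡ, dʒ, v, d, ɾ, n, ɟ, b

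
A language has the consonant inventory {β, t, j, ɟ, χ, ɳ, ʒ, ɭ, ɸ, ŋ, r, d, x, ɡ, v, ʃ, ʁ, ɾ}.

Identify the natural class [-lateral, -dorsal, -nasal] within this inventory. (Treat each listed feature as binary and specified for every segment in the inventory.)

Among the inventory, the [-lateral] segments are /β, t, j, ɟ, χ, ɳ, ʒ, ɸ, ŋ, r, d, x, ɡ, v, ʃ, ʁ, ɾ/.
Within that set, [-dorsal] gives /β, t, ɳ, ʒ, ɸ, r, d, v, ʃ, ɾ/.
Among these, [-nasal] leaves /β, t, ʒ, ɸ, r, d, v, ʃ, ɾ/.

β, t, ʒ, ɸ, r, d, v, ʃ, ɾ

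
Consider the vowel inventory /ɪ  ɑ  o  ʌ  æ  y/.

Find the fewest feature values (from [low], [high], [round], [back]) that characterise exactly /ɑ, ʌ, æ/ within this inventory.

[−high, −round]

The class [−high], [−round] has exactly /ɑ, ʌ, æ/ as its extension in this inventory. No smaller conjunction from the listed features achieves this: [−round] alone would also admit /ɪ/; [−high] alone would also admit /o/; and checking the remaining single features turns up none with this extension.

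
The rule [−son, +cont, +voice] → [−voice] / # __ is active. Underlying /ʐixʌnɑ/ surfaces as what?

[ʂixʌnɑ]

/ʐ/ satisfies [−son, +cont, +voice] and sits in # __. The [−voice] counterpart of the voiced retroflex fricative is /ʂ/. Other segments in /ʐixʌnɑ/ either fail the structural description or are not in the environment, so the surface form is [ʂixʌnɑ].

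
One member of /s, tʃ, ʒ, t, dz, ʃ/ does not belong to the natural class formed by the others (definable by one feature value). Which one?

t

The remaining segments after removing /t/ share [+strident]; /t/ (voiceless alveolar stop) is [−strident]. For every other candidate removal, the leftover set fails to share any single feature value that the removed segment lacks.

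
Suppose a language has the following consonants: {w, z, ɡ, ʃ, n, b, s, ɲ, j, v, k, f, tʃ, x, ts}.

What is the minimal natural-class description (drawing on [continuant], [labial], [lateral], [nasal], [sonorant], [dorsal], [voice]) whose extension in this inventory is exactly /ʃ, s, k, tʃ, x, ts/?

[−voice, −labial]

The class [−voice], [−labial] has exactly /ʃ, s, k, tʃ, x, ts/ as its extension in this inventory. No smaller conjunction from the listed features achieves this: [−labial] alone would also admit /z, ɡ, n, ɲ, …/; [−voice] alone would also admit /f/; and checking the remaining single features turns up none with this extension.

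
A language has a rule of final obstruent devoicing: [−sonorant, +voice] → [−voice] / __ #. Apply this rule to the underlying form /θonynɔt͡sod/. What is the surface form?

[θonynɔt͡sot]

The only segment in the rule's environment that also matches [−sonorant, +voice] is /d/. Applying [−voice] turns the voiced alveolar stop into /t/ (voiceless alveolar stop), giving [θonynɔt͡sot].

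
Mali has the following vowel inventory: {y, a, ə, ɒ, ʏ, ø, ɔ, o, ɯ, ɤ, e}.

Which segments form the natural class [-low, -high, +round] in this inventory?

Checking each segment against [-low], [-high], [+round]: /ø/ (mid front rounded tense vowel), /ɔ/ (mid back rounded lax vowel), /o/ (mid back rounded tense vowel) satisfy every feature; every other segment in the inventory fails at least one.

ø, ɔ, o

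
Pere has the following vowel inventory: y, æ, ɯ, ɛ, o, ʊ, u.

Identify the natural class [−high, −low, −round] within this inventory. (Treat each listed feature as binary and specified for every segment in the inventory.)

ɛ

Eliminate segments failing any feature: /y, ɯ, ʊ, u/ are [+high]; /æ/ is [+low]; /o/ is [+round]. The remaining /ɛ/ satisfy [−high], [−low], [−round].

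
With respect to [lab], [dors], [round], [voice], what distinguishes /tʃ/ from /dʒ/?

[voice]

/tʃ/ (voiceless postalveolar affricate) and /dʒ/ (voiced postalveolar affricate) agree on [−labial], [−dorsal], [−round]. They differ on [voice] (/tʃ/ [−], /dʒ/ [+]).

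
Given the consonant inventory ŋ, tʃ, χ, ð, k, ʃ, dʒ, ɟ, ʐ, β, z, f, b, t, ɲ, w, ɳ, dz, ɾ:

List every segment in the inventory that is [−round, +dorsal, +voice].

Among the inventory, the [−round] segments are /ŋ, tʃ, χ, ð, k, ʃ, dʒ, ɟ, ʐ, β, z, f, b, t, ɲ, ɳ, dz, ɾ/.
Then [+dorsal] gives /ŋ, χ, k, ɟ, ɲ/.
Of those, [+voice] leaves /ŋ, ɟ, ɲ/.

ŋ, ɟ, ɲ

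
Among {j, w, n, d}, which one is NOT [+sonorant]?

Every segment except /d/ is [+sonorant]. /d/ (voiced alveolar stop) is [−sonorant], so it is the exception.

d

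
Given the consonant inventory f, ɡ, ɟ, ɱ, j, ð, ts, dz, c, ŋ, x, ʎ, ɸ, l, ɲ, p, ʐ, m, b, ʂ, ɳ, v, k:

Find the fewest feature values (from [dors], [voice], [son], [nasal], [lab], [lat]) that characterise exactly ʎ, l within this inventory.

[+lat]

The target set is precisely the extension of [+lateral] in this inventory.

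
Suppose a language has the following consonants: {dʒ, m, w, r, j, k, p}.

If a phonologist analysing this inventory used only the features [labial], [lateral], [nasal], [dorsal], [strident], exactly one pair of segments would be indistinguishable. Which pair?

j, k

Both /j/ and /k/ are [−labial], [−lateral], [−nasal], [+dorsal], [−strident]. Since the list omits [sonorant], [voice], [continuant] and [back] — which do distinguish the palatal glide from the voiceless velar stop — this pair collapses; all other pairs remain distinct.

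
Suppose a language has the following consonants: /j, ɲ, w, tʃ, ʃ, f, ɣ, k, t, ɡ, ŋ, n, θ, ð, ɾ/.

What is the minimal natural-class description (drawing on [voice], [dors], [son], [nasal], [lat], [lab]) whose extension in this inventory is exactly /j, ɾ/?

[+son, −nasal, −lab]

The class [+sonorant], [−nasal], [−labial] has exactly /j, ɾ/ as its extension in this inventory. No smaller conjunction from the listed features achieves this: [−nasal, −labial] alone would also admit /tʃ, ʃ, ɣ, k, …/; [+sonorant, −labial] alone would also admit /ɲ, ŋ, n/; [+sonorant, −nasal] alone would also admit /w/; and checking the remaining two-feature bundles turns up none with this extension.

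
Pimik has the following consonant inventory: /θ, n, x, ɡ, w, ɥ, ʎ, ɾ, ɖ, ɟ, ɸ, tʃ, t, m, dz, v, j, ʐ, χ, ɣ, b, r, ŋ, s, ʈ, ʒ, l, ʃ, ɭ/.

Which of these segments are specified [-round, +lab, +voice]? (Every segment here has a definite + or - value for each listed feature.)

Eliminate segments failing any feature: /θ, n, x, ɡ, ʎ, ɾ, ɖ, ɟ, tʃ, t, dz, j, ʐ, χ, ɣ, r, ŋ, s, ʈ, ʒ, l, ʃ, ɭ/ are [-labial]; /w, ɥ/ are [+round]; /ɸ/ is [-voice]. The remaining /m, v, b/ satisfy [-round], [+labial], [+voice].

m, v, b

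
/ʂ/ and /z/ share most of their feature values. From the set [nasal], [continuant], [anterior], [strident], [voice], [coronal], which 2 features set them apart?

/ʂ/ (voiceless retroflex fricative) and /z/ (voiced alveolar fricative) agree on [−nasal], [+continuant], [+strident], [+coronal]. They differ on [voice] (/ʂ/ [−], /z/ [+]), [anterior] (/ʂ/ [−], /z/ [+]).

[voice], [anterior]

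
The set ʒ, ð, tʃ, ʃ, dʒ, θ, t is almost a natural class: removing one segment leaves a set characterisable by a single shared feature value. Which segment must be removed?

The remaining segments after removing /t/ share [+distributed]; /t/ (voiceless alveolar stop) is [−distributed]. For every other candidate removal, the leftover set fails to share any single feature value that the removed segment lacks.

t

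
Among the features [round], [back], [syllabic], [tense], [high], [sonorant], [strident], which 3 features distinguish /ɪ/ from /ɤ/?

/ɪ/ (high front unrounded lax vowel) and /ɤ/ (mid back unrounded tense vowel) agree on [−round], [+syllabic], [+sonorant], [−strident]. They differ on [high] (/ɪ/ [+], /ɤ/ [−]), [back] (/ɪ/ [−], /ɤ/ [+]), [tense] (/ɪ/ [−], /ɤ/ [+]).

[high], [back], [tense]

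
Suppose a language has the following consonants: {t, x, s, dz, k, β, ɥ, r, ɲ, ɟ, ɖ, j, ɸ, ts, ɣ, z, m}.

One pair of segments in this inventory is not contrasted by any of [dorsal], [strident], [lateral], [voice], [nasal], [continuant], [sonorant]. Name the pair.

On the given features, /j/ and /ɥ/ have an identical profile: [+dorsal], [−strident], [−lateral], [+voice], [−nasal], [+continuant], [+sonorant]. No other two segments in the inventory coincide on all 7 features. (They do differ in [labial] and [round], which are not among the given features.)

j, ɥ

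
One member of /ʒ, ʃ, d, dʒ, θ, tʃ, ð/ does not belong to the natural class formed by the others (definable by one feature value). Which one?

/dʒ, θ, ʒ, ʃ, tʃ, ð/ are all [+distributed], but /d/ (voiced alveolar stop) is [-distributed]. No other single segment can be removed to leave a set sharing one feature value that the removed segment lacks, so /d/ is the odd one out.

d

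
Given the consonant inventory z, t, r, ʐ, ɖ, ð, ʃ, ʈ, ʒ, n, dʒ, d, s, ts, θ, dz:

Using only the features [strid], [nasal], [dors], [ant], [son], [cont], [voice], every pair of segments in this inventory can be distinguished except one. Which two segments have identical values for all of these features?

On the given features, /ʐ/ and /ʒ/ have an identical profile: [+strident], [−nasal], [−dorsal], [−anterior], [−sonorant], [+continuant], [+voice]. No other two segments in the inventory coincide on all 7 features. (They do differ in [distributed], which is not among the given features.)

ʐ, ʒ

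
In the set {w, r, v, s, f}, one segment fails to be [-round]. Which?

w

Every segment except /w/ is [-round]. /w/ (labial-velar glide) is [+round], so it is the exception.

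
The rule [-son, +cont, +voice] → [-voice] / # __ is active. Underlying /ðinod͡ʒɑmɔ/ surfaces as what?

[θinod͡ʒɑmɔ]

/ð/ satisfies [-son, +cont, +voice] and sits in # __. The [-voice] counterpart of the voiced dental fricative is /θ/. Other segments in /ðinod͡ʒɑmɔ/ either fail the structural description or are not in the environment, so the surface form is [θinod͡ʒɑmɔ].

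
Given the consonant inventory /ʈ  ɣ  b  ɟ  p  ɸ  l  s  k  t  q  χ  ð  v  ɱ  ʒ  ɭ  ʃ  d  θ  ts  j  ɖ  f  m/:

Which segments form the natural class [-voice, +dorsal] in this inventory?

k, q, χ

Checking each segment against [-voice], [+dorsal]: /k/ (voiceless velar stop), /q/ (voiceless uvular stop), /χ/ (voiceless uvular fricative) satisfy every feature; every other segment in the inventory fails at least one.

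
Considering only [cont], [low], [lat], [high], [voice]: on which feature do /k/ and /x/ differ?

/k/ (voiceless velar stop) and /x/ (voiceless velar fricative) agree on [-low], [-lateral], [+high], [-voice]. They differ on [continuant] (/k/ [-], /x/ [+]).

[continuant]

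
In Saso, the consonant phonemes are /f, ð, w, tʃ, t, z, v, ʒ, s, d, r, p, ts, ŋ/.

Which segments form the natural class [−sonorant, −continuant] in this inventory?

Checking each segment against [−sonorant], [−continuant]: /tʃ/ (voiceless postalveolar affricate), /t/ (voiceless alveolar stop), /d/ (voiced alveolar stop), /p/ (voiceless bilabial stop), /ts/ (voiceless alveolar affricate) satisfy every feature; every other segment in the inventory fails at least one.

tʃ, t, d, p, ts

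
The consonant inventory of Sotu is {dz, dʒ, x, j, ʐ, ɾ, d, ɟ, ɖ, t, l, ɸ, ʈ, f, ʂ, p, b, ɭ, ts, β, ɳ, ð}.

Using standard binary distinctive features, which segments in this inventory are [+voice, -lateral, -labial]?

dz, dʒ, j, ʐ, ɾ, d, ɟ, ɖ, ɳ, ð

Checking each segment against [+voice], [-lateral], [-labial]: /dz/ (voiced alveolar affricate), /dʒ/ (voiced postalveolar affricate), /j/ (palatal glide), /ʐ/ (voiced retroflex fricative), /ɾ/ (alveolar tap), /d/ (voiced alveolar stop), among others, satisfy every feature; every other segment in the inventory fails at least one.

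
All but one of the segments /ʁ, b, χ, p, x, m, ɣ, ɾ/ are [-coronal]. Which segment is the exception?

/x, ɣ, b, p, χ, ʁ, m/ are all [-coronal]; /ɾ/ (alveolar tap) is [+coronal].

ɾ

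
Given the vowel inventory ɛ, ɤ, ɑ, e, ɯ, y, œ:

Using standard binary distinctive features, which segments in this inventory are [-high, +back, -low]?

ɤ

First, the [-high] segments are /ɛ, ɤ, ɑ, e, œ/.
Among these, [+back] gives /ɤ, ɑ/.
Then [-low] leaves /ɤ/.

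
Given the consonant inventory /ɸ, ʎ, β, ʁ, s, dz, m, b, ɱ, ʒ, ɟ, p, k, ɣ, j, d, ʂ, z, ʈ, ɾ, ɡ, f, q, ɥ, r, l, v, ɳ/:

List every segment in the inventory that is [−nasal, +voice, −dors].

β, dz, b, ʒ, d, z, ɾ, r, l, v

Eliminate segments failing any feature: /ɸ, s, p, k, ʂ, ʈ, f, q/ are [−voice]; /ʎ, ʁ, ɟ, ɣ, j, ɡ, ɥ/ are [+dorsal]; /m, ɱ, ɳ/ are [+nasal]. The remaining /β, dz, b, ʒ, d, z, ɾ, r, l, v/ satisfy [−nasal], [+voice], [−dorsal].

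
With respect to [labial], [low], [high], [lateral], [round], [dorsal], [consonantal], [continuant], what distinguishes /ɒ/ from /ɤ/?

/ɒ/ is the low back rounded vowel and /ɤ/ is the mid back unrounded tense vowel. Both are [−high], [−lateral], [+dorsal], [−consonantal], [+continuant]. /ɒ/ is [+labial] while /ɤ/ is [−labial]; /ɒ/ is [+round] while /ɤ/ is [−round]; /ɒ/ is [+low] while /ɤ/ is [−low], so the distinguishing features are [labial], [round], [low].

[labial], [round], [low]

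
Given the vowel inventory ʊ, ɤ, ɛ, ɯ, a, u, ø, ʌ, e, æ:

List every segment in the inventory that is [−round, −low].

Eliminate segments failing any feature: /ʊ, u, ø/ are [+round]; /a, æ/ are [+low]. The remaining /ɤ, ɛ, ɯ, ʌ, e/ satisfy [−round], [−low].

ɤ, ɛ, ɯ, ʌ, e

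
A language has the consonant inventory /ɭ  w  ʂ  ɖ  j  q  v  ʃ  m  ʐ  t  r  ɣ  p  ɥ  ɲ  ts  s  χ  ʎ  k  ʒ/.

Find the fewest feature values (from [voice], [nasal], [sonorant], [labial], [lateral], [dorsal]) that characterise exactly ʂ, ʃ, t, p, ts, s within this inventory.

/ʂ, ʃ, t, p, ts, s/ are all [-voice], [-dorsal], and no other segment in the inventory matches both values. Dropping any one of them over-generates: [-dorsal] alone would also admit /ɭ, ɖ, v, m, …/; [-voice] alone would also admit /q, χ, k/. No other single listed feature picks out exactly this set either, so fewer than two features will not do.

[-voice, -dorsal]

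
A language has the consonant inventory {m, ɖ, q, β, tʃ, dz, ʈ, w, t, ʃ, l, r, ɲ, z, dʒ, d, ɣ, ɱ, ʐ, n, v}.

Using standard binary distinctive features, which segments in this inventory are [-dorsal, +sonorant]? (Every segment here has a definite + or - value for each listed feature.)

Among the inventory, the [-dorsal] segments are /m, ɖ, β, tʃ, dz, ʈ, t, ʃ, l, r, z, dʒ, d, ɱ, ʐ, n, v/.
Intersecting with [+sonorant] leaves /m, l, r, ɱ, n/.

m, l, r, ɱ, n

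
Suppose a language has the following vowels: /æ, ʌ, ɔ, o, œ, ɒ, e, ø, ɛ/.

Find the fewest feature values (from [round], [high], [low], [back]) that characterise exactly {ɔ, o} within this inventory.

/ɔ, o/ are all [-low], [+back], [+round], and no other segment in the inventory matches all three values. Dropping any one of them over-generates: [+back, +round] alone would also admit /ɒ/; [-low, +round] alone would also admit /œ, ø/; [-low, +back] alone would also admit /ʌ/. No other combination of two listed features picks out exactly this set either, so fewer than three features will not do.

[-low, +back, +round]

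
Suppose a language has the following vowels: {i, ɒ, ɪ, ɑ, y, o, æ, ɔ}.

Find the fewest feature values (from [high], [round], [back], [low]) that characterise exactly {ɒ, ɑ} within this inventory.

[+low, +back]

The class [+low], [+back] has exactly /ɒ, ɑ/ as its extension in this inventory. No smaller conjunction from the listed features achieves this: [+back] alone would also admit /o, ɔ/; [+low] alone would also admit /æ/; and checking the remaining single features turns up none with this extension.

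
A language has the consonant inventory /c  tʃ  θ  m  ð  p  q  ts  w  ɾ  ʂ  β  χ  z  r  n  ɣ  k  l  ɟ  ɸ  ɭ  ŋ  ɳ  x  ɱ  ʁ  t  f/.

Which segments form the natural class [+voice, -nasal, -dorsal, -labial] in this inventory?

The [+voice] segments are /m, ð, w, ɾ, β, z, r, n, ɣ, l, ɟ, ɭ, ŋ, ɳ, ɱ, ʁ/.
Then [-nasal] gives /ð, w, ɾ, β, z, r, ɣ, l, ɟ, ɭ, ʁ/.
Intersecting with [-dorsal] gives /ð, ɾ, β, z, r, l, ɭ/.
Among these, [-labial] leaves /ð, ɾ, z, r, l, ɭ/.

ð, ɾ, z, r, l, ɭ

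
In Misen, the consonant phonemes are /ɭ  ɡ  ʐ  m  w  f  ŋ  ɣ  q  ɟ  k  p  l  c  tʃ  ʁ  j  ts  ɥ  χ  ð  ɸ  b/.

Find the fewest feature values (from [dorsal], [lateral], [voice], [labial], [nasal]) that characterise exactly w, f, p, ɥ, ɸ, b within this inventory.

/w, f, p, ɥ, ɸ, b/ are all [−nasal], [+labial], and no other segment in the inventory matches both values. Dropping any one of them over-generates: [+labial] alone would also admit /m/; [−nasal] alone would also admit /ɭ, ɡ, ʐ, ɣ, …/. No other single listed feature picks out exactly this set either, so fewer than two features will not do.

[−nasal, +labial]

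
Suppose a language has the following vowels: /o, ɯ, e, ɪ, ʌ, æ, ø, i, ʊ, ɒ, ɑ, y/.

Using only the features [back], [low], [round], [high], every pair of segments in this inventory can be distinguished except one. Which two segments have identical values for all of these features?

Both /ɪ/ and /i/ are [−back], [−low], [−round], [+high]. Since the list omits [tense] — which does distinguish the high front unrounded lax vowel from the high front unrounded tense vowel — this pair collapses; all other pairs remain distinct.

ɪ, i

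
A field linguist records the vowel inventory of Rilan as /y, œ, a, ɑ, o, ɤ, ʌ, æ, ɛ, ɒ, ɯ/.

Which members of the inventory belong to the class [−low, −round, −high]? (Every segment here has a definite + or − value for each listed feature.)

The [−low] segments are /y, œ, o, ɤ, ʌ, ɛ, ɯ/.
Intersecting with [−round] gives /ɤ, ʌ, ɛ, ɯ/.
Among these, [−high] leaves /ɤ, ʌ, ɛ/.

ɤ, ʌ, ɛ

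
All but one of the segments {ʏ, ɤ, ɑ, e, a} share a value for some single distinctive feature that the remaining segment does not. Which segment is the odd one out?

The remaining segments after removing /ʏ/ share [−round]; /ʏ/ (high front rounded lax vowel) is [+round]. For every other candidate removal, the leftover set fails to share any single feature value that the removed segment lacks.

ʏ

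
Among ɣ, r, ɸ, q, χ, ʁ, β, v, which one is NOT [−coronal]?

/ɸ, v, q, ʁ, ɣ, β, χ/ are all [−coronal]; /r/ (alveolar trill) is [+coronal].

r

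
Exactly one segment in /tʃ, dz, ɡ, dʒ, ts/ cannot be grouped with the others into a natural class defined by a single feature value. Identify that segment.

ɡ

[delayed release] (equivalently [strident], [coronal], [dorsal]) groups all but one: /dz, tʃ, dʒ, ts/ share [+delayed release] while /ɡ/ (voiced velar stop) alone is [-delayed release]. Removing any other segment would not leave a single-feature class that excludes it.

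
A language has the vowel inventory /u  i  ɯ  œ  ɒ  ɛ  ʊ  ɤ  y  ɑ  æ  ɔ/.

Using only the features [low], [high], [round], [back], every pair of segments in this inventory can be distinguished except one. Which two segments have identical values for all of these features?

Both /ʊ/ and /u/ are [−low], [+high], [+round], [+back]. Since the list omits [tense] — which does distinguish the high back rounded lax vowel from the high back rounded tense vowel — this pair collapses; all other pairs remain distinct.

ʊ, u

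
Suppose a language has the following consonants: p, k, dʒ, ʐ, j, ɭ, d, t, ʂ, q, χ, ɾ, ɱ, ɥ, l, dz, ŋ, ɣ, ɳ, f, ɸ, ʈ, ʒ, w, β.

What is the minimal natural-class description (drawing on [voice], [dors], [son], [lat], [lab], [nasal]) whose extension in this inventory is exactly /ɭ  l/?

/ɭ, l/ are exactly the [+lateral] segments in the inventory, so a single feature suffices.

[+lat]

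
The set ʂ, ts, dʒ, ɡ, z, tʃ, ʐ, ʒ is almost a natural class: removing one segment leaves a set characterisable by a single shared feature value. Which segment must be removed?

ɡ

The remaining segments after removing /ɡ/ share [+strident]; /ɡ/ (voiced velar stop) is [−strident]. For every other candidate removal, the leftover set fails to share any single feature value that the removed segment lacks.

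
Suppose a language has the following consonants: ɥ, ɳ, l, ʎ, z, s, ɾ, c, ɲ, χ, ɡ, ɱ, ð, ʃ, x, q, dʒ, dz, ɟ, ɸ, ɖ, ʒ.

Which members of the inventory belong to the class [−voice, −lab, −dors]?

Checking each segment against [−voice], [−labial], [−dorsal]: /s/ (voiceless alveolar fricative), /ʃ/ (voiceless postalveolar fricative) satisfy every feature; every other segment in the inventory fails at least one.

s, ʃ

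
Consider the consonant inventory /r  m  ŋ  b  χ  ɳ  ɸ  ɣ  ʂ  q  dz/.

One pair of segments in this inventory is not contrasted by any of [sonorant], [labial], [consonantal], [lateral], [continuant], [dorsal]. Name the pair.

χ, ɣ

On the given features, /χ/ and /ɣ/ have an identical profile: [-sonorant], [-labial], [+consonantal], [-lateral], [+continuant], [+dorsal]. No other two segments in the inventory coincide on all 6 features. (They do differ in [voice] and [high], which are not among the given features.)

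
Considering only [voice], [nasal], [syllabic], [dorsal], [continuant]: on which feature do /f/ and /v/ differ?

The two segments share [−nasal], [−syllabic], [−dorsal], [+continuant]. The only feature from the list on which they differ: /f/ is [−voice] while /v/ is [+voice].

[voice]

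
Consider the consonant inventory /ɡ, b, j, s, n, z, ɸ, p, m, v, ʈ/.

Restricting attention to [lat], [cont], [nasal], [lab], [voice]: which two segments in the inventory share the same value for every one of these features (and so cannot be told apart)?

/z/ (voiced alveolar fricative) and /j/ (palatal glide) are both [−lateral], [+continuant], [−nasal], [−labial], [+voice], so none of the listed features separates them. (They do differ in [sonorant], [strident] and [dorsal], which are not among the given features.) Every other pair in the inventory differs on at least one listed feature.

z, j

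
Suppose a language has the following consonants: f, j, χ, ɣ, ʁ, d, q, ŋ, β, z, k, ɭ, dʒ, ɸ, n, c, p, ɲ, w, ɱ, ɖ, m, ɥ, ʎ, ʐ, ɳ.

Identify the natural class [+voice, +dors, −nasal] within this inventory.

Eliminate segments failing any feature: /f, χ, q, k, ɸ, c, p/ are [−voice]; /d, β, z, ɭ, dʒ, n, ɱ, ɖ, m, ʐ, ɳ/ are [−dorsal]; /ŋ, ɲ/ are [+nasal]. The remaining /j, ɣ, ʁ, w, ɥ, ʎ/ satisfy [+voice], [+dorsal], [−nasal].

j, ɣ, ʁ, w, ɥ, ʎ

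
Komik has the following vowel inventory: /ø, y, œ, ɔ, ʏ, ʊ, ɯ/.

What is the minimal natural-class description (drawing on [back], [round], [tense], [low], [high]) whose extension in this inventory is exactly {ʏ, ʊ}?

[+high, −tense]

/ʏ, ʊ/ are all [+high], [−tense], and no other segment in the inventory matches both values. Dropping any one of them over-generates: [−tense] alone would also admit /œ, ɔ/; [+high] alone would also admit /y, ɯ/. No other single listed feature picks out exactly this set either, so fewer than two features will not do.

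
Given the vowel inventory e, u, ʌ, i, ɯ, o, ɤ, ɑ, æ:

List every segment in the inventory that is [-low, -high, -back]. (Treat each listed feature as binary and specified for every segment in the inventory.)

Checking each segment against [-low], [-high], [-back]: /e/ (mid front unrounded tense vowel) satisfies every feature; every other segment in the inventory fails at least one.

e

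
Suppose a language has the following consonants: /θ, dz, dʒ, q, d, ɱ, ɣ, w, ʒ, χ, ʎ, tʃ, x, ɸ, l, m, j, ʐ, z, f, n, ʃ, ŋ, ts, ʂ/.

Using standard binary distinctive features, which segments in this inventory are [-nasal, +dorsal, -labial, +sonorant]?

ʎ, j

Eliminate segments failing any feature: /θ, dz, dʒ, d, ʒ, tʃ, ɸ, l, ʐ, z, f, ʃ, ts, ʂ/ are [-dorsal]; /q, ɣ, χ, x/ are [-sonorant]; /ɱ, m, n, ŋ/ are [+nasal]; /w/ is [+labial]. The remaining /ʎ, j/ satisfy [-nasal], [+dorsal], [-labial], [+sonorant].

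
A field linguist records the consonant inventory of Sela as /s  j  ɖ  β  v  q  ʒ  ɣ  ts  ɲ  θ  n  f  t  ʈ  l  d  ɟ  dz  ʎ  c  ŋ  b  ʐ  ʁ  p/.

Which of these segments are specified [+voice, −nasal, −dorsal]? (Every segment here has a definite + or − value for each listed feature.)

ɖ, β, v, ʒ, l, d, dz, b, ʐ

The [+voice] segments are /j, ɖ, β, v, ʒ, ɣ, ɲ, n, l, d, ɟ, dz, ʎ, ŋ, b, ʐ, ʁ/.
Among these, [−nasal] gives /j, ɖ, β, v, ʒ, ɣ, l, d, ɟ, dz, ʎ, b, ʐ, ʁ/.
Of those, [−dorsal] leaves /ɖ, β, v, ʒ, l, d, dz, b, ʐ/.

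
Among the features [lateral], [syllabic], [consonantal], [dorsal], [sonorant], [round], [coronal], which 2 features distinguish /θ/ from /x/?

[coronal], [dorsal]

/θ/ is the voiceless dental fricative and /x/ is the voiceless velar fricative. Both are [-lateral], [-syllabic], [+consonantal], [-sonorant], [-round]. /θ/ is [+coronal] while /x/ is [-coronal]; /θ/ is [-dorsal] while /x/ is [+dorsal], so the distinguishing features are [coronal], [dorsal].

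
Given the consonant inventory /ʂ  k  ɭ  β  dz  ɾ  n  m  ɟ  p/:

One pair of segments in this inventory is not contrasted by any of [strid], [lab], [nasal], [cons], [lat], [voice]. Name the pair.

ɟ, ɾ

/ɟ/ (voiced palatal stop) and /ɾ/ (alveolar tap) are both [−strident], [−labial], [−nasal], [+consonantal], [−lateral], [+voice], so none of the listed features separates them. (They do differ in [sonorant] and [dorsal], which are not among the given features.) Every other pair in the inventory differs on at least one listed feature.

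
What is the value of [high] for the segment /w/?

/w/ is the labial-velar glide. The feature [high] marks segments produced with the tongue body raised; /w/ has this property, so it is [+high].

[+high]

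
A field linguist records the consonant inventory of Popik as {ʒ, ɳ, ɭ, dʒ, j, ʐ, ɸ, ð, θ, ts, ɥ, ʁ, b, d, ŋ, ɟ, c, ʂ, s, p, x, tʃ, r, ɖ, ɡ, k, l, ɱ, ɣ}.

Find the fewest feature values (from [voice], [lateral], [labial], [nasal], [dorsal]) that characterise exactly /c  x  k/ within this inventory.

/c, x, k/ are all [−voice], [+dorsal], and no other segment in the inventory matches both values. Dropping any one of them over-generates: [+dorsal] alone would also admit /j, ɥ, ʁ, ŋ, …/; [−voice] alone would also admit /ɸ, θ, ts, ʂ, …/. No other single listed feature picks out exactly this set either, so fewer than two features will not do.

[−voice, +dorsal]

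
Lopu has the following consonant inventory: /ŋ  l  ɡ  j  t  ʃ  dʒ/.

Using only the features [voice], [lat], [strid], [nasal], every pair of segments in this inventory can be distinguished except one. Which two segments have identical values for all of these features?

Both /ɡ/ and /j/ are [+voice], [−lateral], [−strident], [−nasal]. Since the list omits [sonorant], [continuant] and [back] — which do distinguish the voiced velar stop from the palatal glide — this pair collapses; all other pairs remain distinct.

ɡ, j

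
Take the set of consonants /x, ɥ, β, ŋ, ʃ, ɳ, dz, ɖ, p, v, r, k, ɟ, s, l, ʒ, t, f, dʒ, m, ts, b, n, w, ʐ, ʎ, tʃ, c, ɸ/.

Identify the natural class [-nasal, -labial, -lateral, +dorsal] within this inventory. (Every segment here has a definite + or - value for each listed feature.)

Among the inventory, the [-nasal] segments are /x, ɥ, β, ʃ, dz, ɖ, p, v, r, k, ɟ, s, l, ʒ, t, f, dʒ, ts, b, w, ʐ, ʎ, tʃ, c, ɸ/.
Among these, [-labial] gives /x, ʃ, dz, ɖ, r, k, ɟ, s, l, ʒ, t, dʒ, ts, ʐ, ʎ, tʃ, c/.
Intersecting with [-lateral] gives /x, ʃ, dz, ɖ, r, k, ɟ, s, ʒ, t, dʒ, ts, ʐ, tʃ, c/.
Within that set, [+dorsal] leaves /x, k, ɟ, c/.

x, k, ɟ, c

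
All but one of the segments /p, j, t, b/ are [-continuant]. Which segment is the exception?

/b, p, t/ are all [-continuant]; /j/ (palatal glide) is [+continuant].

j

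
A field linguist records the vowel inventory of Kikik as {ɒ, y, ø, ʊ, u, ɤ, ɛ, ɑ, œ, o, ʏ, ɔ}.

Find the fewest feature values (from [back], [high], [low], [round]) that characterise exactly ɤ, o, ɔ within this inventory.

The class [−high], [−low], [+back] has exactly /ɤ, o, ɔ/ as its extension in this inventory. No smaller conjunction from the listed features achieves this: [−low, +back] alone would also admit /ʊ, u/; [−high, +back] alone would also admit /ɒ, ɑ/; [−high, −low] alone would also admit /ø, ɛ, œ/; and checking the remaining two-feature bundles turns up none with this extension.

[−high, −low, +back]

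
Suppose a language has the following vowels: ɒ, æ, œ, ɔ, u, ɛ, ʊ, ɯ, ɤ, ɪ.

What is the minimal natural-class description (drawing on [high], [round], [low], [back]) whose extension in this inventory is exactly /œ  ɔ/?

[-high, -low, +round]

The class [-high], [-low], [+round] has exactly /œ, ɔ/ as its extension in this inventory. No smaller conjunction from the listed features achieves this: [-low, +round] alone would also admit /u, ʊ/; [-high, +round] alone would also admit /ɒ/; [-high, -low] alone would also admit /ɛ, ɤ/; and checking the remaining two-feature bundles turns up none with this extension.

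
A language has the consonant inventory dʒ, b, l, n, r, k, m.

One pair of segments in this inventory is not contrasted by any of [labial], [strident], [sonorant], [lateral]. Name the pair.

/r/ (alveolar trill) and /n/ (alveolar nasal) are both [-labial], [-strident], [+sonorant], [-lateral], so none of the listed features separates them. (They do differ in [nasal] and [continuant], which are not among the given features.) Every other pair in the inventory differs on at least one listed feature.

r, n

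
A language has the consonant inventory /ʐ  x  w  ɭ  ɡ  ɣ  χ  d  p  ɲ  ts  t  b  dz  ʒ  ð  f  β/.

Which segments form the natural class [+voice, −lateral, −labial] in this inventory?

First, the [+voice] segments are /ʐ, w, ɭ, ɡ, ɣ, d, ɲ, b, dz, ʒ, ð, β/.
Then [−lateral] gives /ʐ, w, ɡ, ɣ, d, ɲ, b, dz, ʒ, ð, β/.
Among these, [−labial] leaves /ʐ, ɡ, ɣ, d, ɲ, dz, ʒ, ð/.

ʐ, ɡ, ɣ, d, ɲ, dz, ʒ, ð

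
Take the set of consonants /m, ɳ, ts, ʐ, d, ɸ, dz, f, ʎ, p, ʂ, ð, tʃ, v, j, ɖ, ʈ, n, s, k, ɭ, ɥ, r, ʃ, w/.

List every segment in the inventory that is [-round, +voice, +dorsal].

ʎ, j

Among the inventory, the [-round] segments are /m, ɳ, ts, ʐ, d, ɸ, dz, f, ʎ, p, ʂ, ð, tʃ, v, j, ɖ, ʈ, n, s, k, ɭ, r, ʃ/.
Within that set, [+voice] gives /m, ɳ, ʐ, d, dz, ʎ, ð, v, j, ɖ, n, ɭ, r/.
Of those, [+dorsal] leaves /ʎ, j/.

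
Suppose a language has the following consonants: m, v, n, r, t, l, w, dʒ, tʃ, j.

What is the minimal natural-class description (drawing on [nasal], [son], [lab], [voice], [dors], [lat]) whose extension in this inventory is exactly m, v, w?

[+lab]

The target set is precisely the extension of [+labial] in this inventory.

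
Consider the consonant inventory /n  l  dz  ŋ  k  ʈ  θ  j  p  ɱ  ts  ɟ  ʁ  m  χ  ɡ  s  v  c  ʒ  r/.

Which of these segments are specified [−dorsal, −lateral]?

Eliminate segments failing any feature: /l/ is [+lateral]; /ŋ, k, j, ɟ, ʁ, χ, ɡ, c/ are [+dorsal]. The remaining /n, dz, ʈ, θ, p, ɱ, ts, m, s, v, ʒ, r/ satisfy [−dorsal], [−lateral].

n, dz, ʈ, θ, p, ɱ, ts, m, s, v, ʒ, r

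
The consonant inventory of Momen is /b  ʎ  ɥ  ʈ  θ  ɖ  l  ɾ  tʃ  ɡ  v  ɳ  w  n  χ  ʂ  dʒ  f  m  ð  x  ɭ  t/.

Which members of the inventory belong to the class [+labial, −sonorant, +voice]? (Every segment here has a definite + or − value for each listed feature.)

b, v

The [+labial] segments are /b, ɥ, v, w, f, m/.
Among these, [−sonorant] gives /b, v, f/.
Within that set, [+voice] leaves /b, v/.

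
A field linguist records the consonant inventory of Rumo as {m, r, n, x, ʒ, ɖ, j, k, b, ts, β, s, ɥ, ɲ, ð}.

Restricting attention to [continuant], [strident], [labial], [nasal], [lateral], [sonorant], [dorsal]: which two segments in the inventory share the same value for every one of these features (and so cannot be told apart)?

On the given features, /s/ and /ʒ/ have an identical profile: [+continuant], [+strident], [-labial], [-nasal], [-lateral], [-sonorant], [-dorsal]. No other two segments in the inventory coincide on all 7 features. (They do differ in [voice], [anterior] and [distributed], which are not among the given features.)

s, ʒ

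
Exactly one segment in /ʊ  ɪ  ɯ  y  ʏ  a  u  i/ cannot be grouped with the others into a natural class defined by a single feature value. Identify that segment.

/u, ʏ, ʊ, ɪ, i, ɯ, y/ are all [+high], but /a/ (low unrounded vowel) is [-high]. No other single segment can be removed to leave a set sharing one feature value that the removed segment lacks, so /a/ is the odd one out.

a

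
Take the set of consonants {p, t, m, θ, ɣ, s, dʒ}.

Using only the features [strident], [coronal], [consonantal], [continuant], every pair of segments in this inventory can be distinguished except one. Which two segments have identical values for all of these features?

On the given features, /p/ and /m/ have an identical profile: [-strident], [-coronal], [+consonantal], [-continuant]. No other two segments in the inventory coincide on all 4 features. (They do differ in [sonorant], [voice] and [nasal], which are not among the given features.)

p, m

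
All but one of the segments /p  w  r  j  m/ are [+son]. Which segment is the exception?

p

/p/ is the voiceless bilabial stop, which is [−sonorant]; the rest — /r, j, m, w/ — are [+sonorant].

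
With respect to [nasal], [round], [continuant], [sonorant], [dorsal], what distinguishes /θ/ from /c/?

/θ/ is the voiceless dental fricative and /c/ is the voiceless palatal stop. Both are [-nasal], [-round], [-sonorant]. /θ/ is [+continuant] while /c/ is [-continuant]; /θ/ is [-dorsal] while /c/ is [+dorsal], so the distinguishing features are [continuant], [dorsal].

[continuant], [dorsal]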